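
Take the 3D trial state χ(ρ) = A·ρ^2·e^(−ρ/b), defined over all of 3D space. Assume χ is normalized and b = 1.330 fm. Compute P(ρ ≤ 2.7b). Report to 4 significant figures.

Integrate the radial probability density 4πρ²|χ|² over ρ ≤ 2.7b.
Normalization gives A² = 1/(45·π·b^7/2).
Substituting u = ρ/b, A², 4π and the length scale all cancel in the ratio: P = ∫_{0}^{2.7} u^6·e^(-2·u) du / ∫_{0}^{∞} u^6·e^(-2·u) du.
Using ∫ u^6·e^(-2·u) du = -(4·u^6 + 12·u^5 + 30·u^4 + 60·u^3 + 90·u^2 + 90·u + 45)·e^(-2·u)/8, the numerator is ≈ 1.67810 and the denominator is 45/8.
Taking the ratio yields P = 0.29833.

P ≈ 0.2983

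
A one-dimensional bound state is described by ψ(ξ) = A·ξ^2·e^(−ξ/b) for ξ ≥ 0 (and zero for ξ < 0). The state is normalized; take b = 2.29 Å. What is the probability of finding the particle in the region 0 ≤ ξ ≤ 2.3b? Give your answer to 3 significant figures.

P = ∫_{0}^{2.3b} |ψ(ξ)|² dξ.
The normalization integral ∫|ψ|²dξ over the whole domain equals 3·b^5/4·A², and A² cancels in the ratio.
Let u = ξ/b; then A² and the length scale cancel, so P = ∫_{0}^{2.3} u^4·e^(-2·u) du ÷ ∫_{0}^{∞} u^4·e^(-2·u) du.
Using ∫ u^4·e^(-2·u) du = -(u^4/2 + u^3 + 3·u^2/2 + 3·u/2 + 3/4)·e^(-2·u), the numerator is ≈ 0.36507 and the denominator is 3/4.
Evaluating gives P = 0.4868.

P ≈ 0.487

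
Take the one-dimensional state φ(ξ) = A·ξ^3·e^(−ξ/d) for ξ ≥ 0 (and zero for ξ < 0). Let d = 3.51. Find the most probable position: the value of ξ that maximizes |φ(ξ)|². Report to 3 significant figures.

ξ ≈ 10.5

Differentiate |φ(ξ)|² with respect to ξ and set to zero.
This gives ξ = 3·d.
With d = 3.51, the most probable position is 10.53.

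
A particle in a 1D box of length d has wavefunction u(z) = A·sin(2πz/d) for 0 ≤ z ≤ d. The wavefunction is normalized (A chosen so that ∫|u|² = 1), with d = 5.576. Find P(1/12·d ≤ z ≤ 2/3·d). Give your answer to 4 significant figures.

P = ∫_{1/12·d}^{2/3·d} |u(z)|² dz.
With A² fixed by ∫|u|² = 1, i.e. A² = (d/2)^(−1), substitute and integrate.
In terms of t = z/d (A² and the length scale cancel between numerator and denominator), P = [∫_{1/12}^{2/3} sin(2·π·t)^2 dt] / [∫_{0}^{1} sin(2·π·t)^2 dt].
With ∫ sin(2·π·t)^2 dt = t/2 - sin(4·π·t)/(8·π) + C, the region integral is 7/24 and the full one is 1/2.
The result is P = 7/12.

P ≈ 0.5833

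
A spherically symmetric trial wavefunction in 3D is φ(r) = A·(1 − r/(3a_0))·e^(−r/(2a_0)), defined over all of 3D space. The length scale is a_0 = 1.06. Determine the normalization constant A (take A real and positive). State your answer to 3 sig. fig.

A ≈ 0.317

The normalization condition is ∫|φ|² 4πr² dr = 1 from 0 to ∞.
In 3D with spherical symmetry the volume element is 4πr² dr.
Using ∫₀^∞ rⁿ e^(−αr) dr = n!/αⁿ⁺¹, ∫|φ|² 4πr² dr = A²·(8·π·a_0^3/3).
Setting this equal to 1 gives A² = 1/(8·π·a_0^3/3).
Substituting a_0 = 1.06 gives A² = 0.1002, so A = 0.3166.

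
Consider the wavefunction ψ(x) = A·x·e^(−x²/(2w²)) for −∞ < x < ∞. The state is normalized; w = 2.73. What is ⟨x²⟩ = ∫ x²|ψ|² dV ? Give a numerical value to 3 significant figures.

⟨x^2⟩ ≈ 11.2

The expectation value is the |ψ|²-weighted average of x^2: ∫ x^2|ψ|² dx.
With ∫_{−∞}^{∞} x^(2m) e^(−αx²) dx = (2m−1)!!·√π / (2^m α^(m+1/2)), evaluating both integrals, ⟨x²⟩ = 3·w^2/2.
With w = 2.73, ⟨x^2⟩ = 11.18.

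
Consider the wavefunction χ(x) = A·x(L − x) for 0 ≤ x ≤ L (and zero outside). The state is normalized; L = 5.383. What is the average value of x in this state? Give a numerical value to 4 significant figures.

By definition ⟨x⟩ = ∫ x |χ(x)|² dx.
Since the A² factors cancel between numerator and denominator, ⟨x⟩ = L/2.
With L = 5.383, ⟨x⟩ = 2.6915.

⟨x⟩ ≈ 2.692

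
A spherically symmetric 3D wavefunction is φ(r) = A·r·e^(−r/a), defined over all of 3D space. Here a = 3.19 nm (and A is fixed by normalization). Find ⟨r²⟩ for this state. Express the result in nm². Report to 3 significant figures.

⟨r^2⟩ ≈ 76.3 nm^2

⟨r²⟩ = ∫ r^2 |φ|² 4πr² dr over the full domain.
With ∫₀^∞ r^6 e^(−αr) dr = 6!/α^7, the ratio of the moment integral to the normalization integral gives ⟨r²⟩ = 15·a^2/2.
With a = 3.19, ⟨r^2⟩ = 76.32.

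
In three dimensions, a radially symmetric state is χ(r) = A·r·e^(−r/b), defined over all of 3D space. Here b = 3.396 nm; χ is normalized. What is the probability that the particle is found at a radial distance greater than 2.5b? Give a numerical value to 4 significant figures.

Integrate the radial probability density 4πr²|χ|² over r > 2.5b.
The full normalization integral is A²·[3·π·b^5] = 1, fixing A².
Let u = r/b; then A², 4π and the length scale all cancel, so P = ∫_{2.5}^{∞} u^4·e^(-2·u) du ÷ ∫_{0}^{∞} u^4·e^(-2·u) du.
With ∫ u^4·e^(-2·u) du = -(u^4/2 + u^3 + 3·u^2/2 + 3·u/2 + 3/4)·e^(-2·u) + C, the region integral is 1569·e^(-5)/32 and the full one is 3/4.
The region integral divided by the full integral gives P = 0.44049.

P ≈ 0.4405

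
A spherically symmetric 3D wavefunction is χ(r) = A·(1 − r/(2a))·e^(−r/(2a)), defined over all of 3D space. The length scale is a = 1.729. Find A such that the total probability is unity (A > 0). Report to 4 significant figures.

A ≈ 0.08774

The normalization condition is ∫|χ|² 4πr² dr = 1 from 0 to ∞.
The angular integral contributes 4π, leaving ∫₀^∞ r²|χ|² dr.
With ∫₀^∞ r^4 e^(−αr) dr = 4!/α^5, carrying out the integral gives A² · 8·π·a^3.
Plugging in a = 1.729 yields A = 0.087738.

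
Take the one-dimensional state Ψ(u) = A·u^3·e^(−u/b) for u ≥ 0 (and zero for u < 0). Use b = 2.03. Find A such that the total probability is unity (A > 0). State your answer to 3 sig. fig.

A ≈ 0.0354

We need A² ∫|f|² du = 1, taking the integral from 0 to ∞.
Recall ∫₀^∞ u^m e^(−u/β) du = m!·β^(m+1), ∫|Ψ|² du = A²·(45·b^7/8).
With b = 2.03: A² = 0.001251 and A = 0.03538.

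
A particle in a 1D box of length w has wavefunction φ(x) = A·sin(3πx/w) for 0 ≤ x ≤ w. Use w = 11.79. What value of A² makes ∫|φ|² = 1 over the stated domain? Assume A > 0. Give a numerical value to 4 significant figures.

We need A² ∫|f|² dx = 1, taking the integral from 0 to w.
Using sin²θ = (1 − cos 2θ)/2, ∫|φ|² dx = A²·(w/2).
Hence A² = 1/[w/2].
Plugging in w = 11.79 yields A = 0.41187.

A^2 ≈ 0.1696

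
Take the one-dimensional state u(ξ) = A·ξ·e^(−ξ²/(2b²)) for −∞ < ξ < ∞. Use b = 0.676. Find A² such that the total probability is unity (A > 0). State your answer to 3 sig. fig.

We need A² ∫|f|² dξ = 1, taking the integral from −∞ to ∞.
With ∫_{−∞}^{∞} ξ^(2m) e^(−αξ²) dξ = (2m−1)!!·√π / (2^m α^(m+1/2)), with u = A·ξ·e^(−ξ²/(2b²)), the integral evaluates to A²·[√(π)·b^3/2].
Plugging in b = 0.676 yields A = 1.911.

A^2 ≈ 3.65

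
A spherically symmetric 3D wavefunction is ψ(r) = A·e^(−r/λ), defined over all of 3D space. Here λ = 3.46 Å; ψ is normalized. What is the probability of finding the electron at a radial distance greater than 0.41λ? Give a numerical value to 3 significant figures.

P ≈ 0.950

With dV = 4πr²dr, the probability is ∫|ψ|² dV over r > 0.41λ.
A² is fixed by ∫₀^∞ 4πr²|ψ|² dr = 1, i.e. A² = (π·λ^3)^(−1).
Substituting u = r/λ, A², 4π and the length scale all cancel in the ratio: P = ∫_{0.41}^{∞} u^2·e^(-2·u) du / ∫_{0}^{∞} u^2·e^(-2·u) du.
An antiderivative of u^2·e^(-2·u) is -(2·u^2 + 2·u + 1)·e^(-2·u)/4; evaluating from 0.41 to ∞ gives ≈ 0.23741, while the full integral is 1/4.
Taking the ratio yields P = 0.9497.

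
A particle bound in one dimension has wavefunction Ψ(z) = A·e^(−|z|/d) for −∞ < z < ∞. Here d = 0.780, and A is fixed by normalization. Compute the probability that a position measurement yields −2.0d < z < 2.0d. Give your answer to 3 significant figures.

P ≈ 0.982

The probability is P = ∫ |Ψ|² dz over [−2.0d, 2.0d].
The normalization integral ∫|Ψ|²dz over the whole domain equals d·A², and A² cancels in the ratio.
By symmetry take twice the z ≥ 0 contribution in numerator and denominator; the 2's cancel. In terms of u = z/d (A² and the length scale cancel between numerator and denominator), P = [∫_{0}^{2.0} e^(-2·u) du] / [∫_{0}^{∞} e^(-2·u) du].
An antiderivative of e^(-2·u) is -e^(-2·u)/2; evaluating from 0 to 2.0 gives 1/2 - e^(-4)/2, while the full integral is 1/2.
This works out to P = 0.9817.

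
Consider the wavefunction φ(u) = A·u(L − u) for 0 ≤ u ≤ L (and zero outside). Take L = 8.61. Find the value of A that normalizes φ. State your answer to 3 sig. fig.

We need A² ∫|f|² du = 1, taking the integral from 0 to L.
Expanding the polynomial and integrating term by term, with φ = A·u(L − u), the integral evaluates to A²·[L^5/30].
Hence A² = 1/[L^5/30].
With L = 8.61: A² = 0.0006340 and A = 0.02518.

A ≈ 0.0252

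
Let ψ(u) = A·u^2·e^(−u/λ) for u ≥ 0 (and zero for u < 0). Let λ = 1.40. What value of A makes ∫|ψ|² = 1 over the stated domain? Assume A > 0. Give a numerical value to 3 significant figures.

A ≈ 0.498

We need A² ∫|f|² du = 1, taking the integral from 0 to ∞.
With ∫₀^∞ u^4 e^(−αu) du = 4!/α^5, ∫|ψ|² du = A²·(3·λ^5/4).
Setting this equal to 1 gives A² = 1/(3·λ^5/4).
Plugging in λ = 1.40 yields A = 0.4979.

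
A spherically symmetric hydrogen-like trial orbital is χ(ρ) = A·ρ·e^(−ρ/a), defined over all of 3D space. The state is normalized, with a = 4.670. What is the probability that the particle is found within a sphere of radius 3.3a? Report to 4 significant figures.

P = ∫ |χ|² 4πρ² dρ over ρ ≤ 3.3a.
Normalization gives A² = 1/(3·π·a^5).
Let u = ρ/a; then A², 4π and the length scale all cancel, so P = ∫_{0}^{3.3} u^4·e^(-2·u) du ÷ ∫_{0}^{∞} u^4·e^(-2·u) du.
With ∫ u^4·e^(-2·u) du = -(u^4/2 + u^3 + 3·u^2/2 + 3·u/2 + 3/4)·e^(-2·u) + C, the region integral is ≈ 0.590472 and the full one is 3/4.
This evaluates to P = 0.78730.

P ≈ 0.7873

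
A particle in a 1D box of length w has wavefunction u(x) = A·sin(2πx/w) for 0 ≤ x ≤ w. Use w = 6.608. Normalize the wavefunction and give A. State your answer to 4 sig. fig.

A ≈ 0.5501

Normalization requires ∫|u|² dx = 1, integrated from 0 to w.
The integral (without the A² prefactor) comes out to w/2.
Setting this equal to 1 gives A² = 1/(w/2).
Substituting w = 6.608 gives A² = 0.30266, so A = 0.55015.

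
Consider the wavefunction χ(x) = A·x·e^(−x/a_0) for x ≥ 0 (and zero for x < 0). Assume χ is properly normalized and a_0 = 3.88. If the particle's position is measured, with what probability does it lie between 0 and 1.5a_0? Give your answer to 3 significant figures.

P = ∫_{0}^{1.5a_0} |χ(x)|² dx.
The normalization integral ∫|χ|²dx over the whole domain equals a_0^3/4·A², and A² cancels in the ratio.
In terms of u = x/a_0 (A² and the length scale cancel between numerator and denominator), P = [∫_{0}^{1.5} u^2·e^(-2·u) du] / [∫_{0}^{∞} u^2·e^(-2·u) du].
With ∫ u^2·e^(-2·u) du = -(2·u^2 + 2·u + 1)·e^(-2·u)/4 + C, the region integral is 1/4 - 17·e^(-3)/8 and the full one is 1/4.
This works out to P = 0.5768.

P ≈ 0.577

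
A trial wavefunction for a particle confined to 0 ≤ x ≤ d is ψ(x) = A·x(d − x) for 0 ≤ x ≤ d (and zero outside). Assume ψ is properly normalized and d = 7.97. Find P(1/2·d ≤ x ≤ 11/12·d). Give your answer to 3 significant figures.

P ≈ 0.495

The probability is P = ∫ |ψ|² dx over [1/2·d, 11/12·d].
Since A² = 1/(d^5/30), this is the region integral divided by the full normalization integral.
Substituting u = x/d, A² and the length scale cancel in the ratio: P = ∫_{1/2}^{11/12} u^2·(1 - u)^2 du / ∫_{0}^{1} u^2·(1 - u)^2 du.
An antiderivative of u^2·(1 - u)^2 is u^3·(6·u^2 - 15·u + 10)/30; evaluating from 1/2 to 11/12 gives ≈ 0.016497, while the full integral is 1/30.
Taking the ratio, P = 0.4949.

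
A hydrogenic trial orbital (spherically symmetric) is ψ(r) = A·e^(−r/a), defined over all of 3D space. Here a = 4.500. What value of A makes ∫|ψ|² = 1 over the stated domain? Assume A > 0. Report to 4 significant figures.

A ≈ 0.05910

Require ∫ |ψ|² 4πr² dr = 1 over the whole domain.
The angular integral contributes 4π, leaving ∫₀^∞ r²|ψ|² dr.
With ∫₀^∞ r^2 e^(−αr) dr = 2!/α^3, with ψ = A·e^(−r/a), the integral evaluates to A²·[π·a^3].
Plugging in a = 4.500 yields A = 0.059103.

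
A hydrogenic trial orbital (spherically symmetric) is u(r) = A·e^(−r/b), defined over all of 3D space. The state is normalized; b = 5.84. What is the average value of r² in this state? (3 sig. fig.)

⟨r²⟩ = ∫ r^2 |u|² 4πr² dr over the full domain.
With ∫₀^∞ r^4 e^(−αr) dr = 4!/α^5, since the A² factors cancel between numerator and denominator, ⟨r²⟩ = 3·b^2.
Putting b = 5.84 gives 102.3.

⟨r^2⟩ ≈ 102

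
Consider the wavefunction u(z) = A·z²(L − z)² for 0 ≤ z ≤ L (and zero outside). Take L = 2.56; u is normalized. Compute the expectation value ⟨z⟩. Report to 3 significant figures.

⟨z⟩ ≈ 1.28

The expectation value is the |u|²-weighted average of z: ∫ z|u|² dz.
Expanding the polynomial and integrating term by term, the ratio of the moment integral to the normalization integral gives ⟨z⟩ = L/2.
With L = 2.56, ⟨z⟩ = 1.280.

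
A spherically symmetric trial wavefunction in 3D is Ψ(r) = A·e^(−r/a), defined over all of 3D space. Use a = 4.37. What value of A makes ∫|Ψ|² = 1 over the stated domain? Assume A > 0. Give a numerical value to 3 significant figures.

A ≈ 0.0618

The normalization condition is ∫|Ψ|² 4πr² dr = 1 from 0 to ∞.
The integral (without the A² prefactor) comes out to π·a^3.
So A² = (π·a^3)^(−1).
Plugging in a = 4.37 yields A = 0.06176.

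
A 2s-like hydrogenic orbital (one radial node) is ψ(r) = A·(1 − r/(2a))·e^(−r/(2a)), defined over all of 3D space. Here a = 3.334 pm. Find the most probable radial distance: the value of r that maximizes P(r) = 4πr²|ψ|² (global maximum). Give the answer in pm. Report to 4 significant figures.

Differentiate P(r) = 4πr²|ψ|² with respect to r and set to zero.
This gives r = a·(√(5) + 3).
With a = 3.334, the most probable radial distance is 17.457 pm.

r ≈ 17.46 pm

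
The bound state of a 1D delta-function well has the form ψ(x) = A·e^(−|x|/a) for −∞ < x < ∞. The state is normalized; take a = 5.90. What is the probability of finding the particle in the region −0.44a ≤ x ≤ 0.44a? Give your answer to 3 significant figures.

P = ∫_{−0.44a}^{0.44a} |ψ(x)|² dx.
Since A² = 1/(a), this is the region integral divided by the full normalization integral.
Both integrals are even about x = 0, so only the x ≥ 0 halves are needed (the factors of 2 cancel). Let u = x/a; then A² and the length scale cancel, so P = ∫_{0}^{0.44} e^(-2·u) du ÷ ∫_{0}^{∞} e^(-2·u) du.
An antiderivative of e^(-2·u) is -e^(-2·u)/2; evaluating from 0 to 0.44 gives 1/2 - e^(-22/25)/2, while the full integral is 1/2.
Taking the ratio, P = 0.5852.

P ≈ 0.585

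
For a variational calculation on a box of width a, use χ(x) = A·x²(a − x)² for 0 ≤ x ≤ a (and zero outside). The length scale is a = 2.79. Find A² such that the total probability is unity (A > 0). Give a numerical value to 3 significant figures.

A^2 ≈ 0.0615

Normalization requires ∫|χ|² dx = 1, integrated from 0 to a.
The integral (without the A² prefactor) comes out to a^9/630.
So A² = (a^9/630)^(−1).
With a = 2.79: A² = 0.06150 and A = 0.2480.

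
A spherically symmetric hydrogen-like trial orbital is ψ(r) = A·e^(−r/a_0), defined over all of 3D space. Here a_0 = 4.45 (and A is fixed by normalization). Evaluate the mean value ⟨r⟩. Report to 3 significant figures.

By definition ⟨r⟩ = ∫ r |ψ(r)|² 4πr² dr.
With ∫₀^∞ r^3 e^(−αr) dr = 3!/α^4, the ratio of the moment integral to the normalization integral gives ⟨r⟩ = 3·a_0/2.
With a_0 = 4.45, ⟨r⟩ = 6.675.

⟨r⟩ ≈ 6.68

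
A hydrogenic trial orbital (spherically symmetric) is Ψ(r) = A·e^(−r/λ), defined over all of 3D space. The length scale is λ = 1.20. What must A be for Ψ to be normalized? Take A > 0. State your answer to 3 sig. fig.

Require ∫ |Ψ|² 4πr² dr = 1 over the whole domain.
In 3D with spherical symmetry the volume element is 4πr² dr.
With ∫₀^∞ r^2 e^(−αr) dr = 2!/α^3, ∫|Ψ|² 4πr² dr = A²·(π·λ^3).
With λ = 1.20: A² = 0.1842 and A = 0.4292.

A ≈ 0.429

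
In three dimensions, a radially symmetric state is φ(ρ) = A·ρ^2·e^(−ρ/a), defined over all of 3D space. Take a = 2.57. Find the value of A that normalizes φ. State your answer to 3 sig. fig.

The normalization condition is ∫|φ|² 4πρ² dρ = 1 from 0 to ∞.
(Spherical symmetry: dV = 4πρ² dρ.)
With ∫₀^∞ ρ^6 e^(−αρ) dρ = 6!/α^7, with φ = A·ρ^2·e^(−ρ/a), the integral evaluates to A²·[45·π·a^7/2].
Setting this equal to 1 gives A² = 1/(45·π·a^7/2).
Substituting a = 2.57 gives A² = 0.00001910, so A = 0.004371.

A ≈ 0.00437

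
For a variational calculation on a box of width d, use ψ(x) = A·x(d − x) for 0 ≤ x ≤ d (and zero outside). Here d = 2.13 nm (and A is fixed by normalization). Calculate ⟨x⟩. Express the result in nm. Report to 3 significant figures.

⟨x⟩ = ∫ x |ψ|² dx over the full domain.
The ratio of the moment integral to the normalization integral gives ⟨x⟩ = d/2.
Putting d = 2.13 gives 1.065.

⟨x⟩ ≈ 1.07 nm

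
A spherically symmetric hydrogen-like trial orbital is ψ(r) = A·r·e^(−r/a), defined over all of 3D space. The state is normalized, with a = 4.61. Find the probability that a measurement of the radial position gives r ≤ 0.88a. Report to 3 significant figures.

P ≈ 0.0336

P = ∫ |ψ|² 4πr² dr over r ≤ 0.88a.
A² is fixed by ∫₀^∞ 4πr²|ψ|² dr = 1, i.e. A² = (3·π·a^5)^(−1).
Let u = r/a; then A², 4π and the length scale all cancel, so P = ∫_{0}^{0.88} u^4·e^(-2·u) du ÷ ∫_{0}^{∞} u^4·e^(-2·u) du.
Using ∫ u^4·e^(-2·u) du = -(u^4/2 + u^3 + 3·u^2/2 + 3·u/2 + 3/4)·e^(-2·u), the numerator is ≈ 0.025189 and the denominator is 3/4.
This evaluates to P = 0.03359.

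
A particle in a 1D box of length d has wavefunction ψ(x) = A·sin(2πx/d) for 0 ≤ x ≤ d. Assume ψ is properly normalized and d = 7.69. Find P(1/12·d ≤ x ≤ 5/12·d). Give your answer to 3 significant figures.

The probability is P = ∫ |ψ|² dx over [1/12·d, 5/12·d].
With A² fixed by ∫|ψ|² = 1, i.e. A² = (d/2)^(−1), substitute and integrate.
Substituting u = x/d, A² and the length scale cancel in the ratio: P = ∫_{1/12}^{5/12} sin(2·π·u)^2 du / ∫_{0}^{1} sin(2·π·u)^2 du.
An antiderivative of sin(2·π·u)^2 is u/2 - sin(4·π·u)/(8·π); evaluating from 1/12 to 5/12 gives √(3)/(8·π) + 1/6, while the full integral is 1/2.
Evaluating gives P = (√(3)/4 + π/3)/π.

P ≈ 0.471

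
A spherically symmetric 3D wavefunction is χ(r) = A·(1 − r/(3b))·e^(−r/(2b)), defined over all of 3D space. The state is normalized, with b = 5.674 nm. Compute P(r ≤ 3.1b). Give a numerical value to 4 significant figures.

P ≈ 0.3528

With dV = 4πr²dr, the probability is ∫|χ|² dV over r ≤ 3.1b.
A² is fixed by ∫₀^∞ 4πr²|χ|² dr = 1, i.e. A² = (8·π·b^3/3)^(−1).
In terms of u = r/b (A², 4π and the length scale all cancel between numerator and denominator), P = [∫_{0}^{3.1} u^2·(1 - u/3)^2·e^(-u) du] / [∫_{0}^{∞} u^2·(1 - u/3)^2·e^(-u) du].
With ∫ u^2·(1 - u/3)^2·e^(-u) du = (-u^4 + 2·u^3 - 3·u^2 - 6·u - 6)·e^(-u)/9 + C, the region integral is ≈ 0.235195 and the full one is 2/3.
The region integral divided by the full integral gives P = 0.35279.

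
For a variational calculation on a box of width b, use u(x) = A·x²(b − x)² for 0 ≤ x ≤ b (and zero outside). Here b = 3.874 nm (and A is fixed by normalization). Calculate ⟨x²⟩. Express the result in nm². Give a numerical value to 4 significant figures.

⟨x²⟩ = ∫ x^2 |u|² dx over the full domain.
Expanding the polynomial and integrating term by term, the ratio of the moment integral to the normalization integral gives ⟨x²⟩ = 3·b^2/11.
Putting b = 3.874 gives 4.0931.

⟨x^2⟩ ≈ 4.093 nm^2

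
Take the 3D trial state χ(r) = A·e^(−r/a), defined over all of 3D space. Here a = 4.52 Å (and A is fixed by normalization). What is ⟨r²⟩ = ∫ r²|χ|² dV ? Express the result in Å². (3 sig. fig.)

The expectation value is the |χ|²-weighted average of r^2: ∫ r^2|χ|² 4πr² dr.
Since the A² factors cancel between numerator and denominator, ⟨r²⟩ = 3·a^2.
Putting a = 4.52 gives 61.29.

⟨r^2⟩ ≈ 61.3 Å^2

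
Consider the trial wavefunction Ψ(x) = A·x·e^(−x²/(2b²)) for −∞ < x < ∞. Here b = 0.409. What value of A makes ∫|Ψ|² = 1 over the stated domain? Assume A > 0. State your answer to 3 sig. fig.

Normalization requires ∫|Ψ|² dx = 1, integrated from −∞ to ∞.
The integral (without the A² prefactor) comes out to √(π)·b^3/2.
Substituting b = 0.409 gives A² = 16.49, so A = 4.061.

A ≈ 4.06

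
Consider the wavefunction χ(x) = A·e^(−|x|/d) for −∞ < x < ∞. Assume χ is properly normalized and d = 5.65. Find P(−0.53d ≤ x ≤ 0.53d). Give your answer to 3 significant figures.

P = ∫_{−0.53d}^{0.53d} |χ(x)|² dx.
Since A² = 1/(d), this is the region integral divided by the full normalization integral.
By symmetry take twice the x ≥ 0 contribution in numerator and denominator; the 2's cancel. In terms of u = x/d (A² and the length scale cancel between numerator and denominator), P = [∫_{0}^{0.53} e^(-2·u) du] / [∫_{0}^{∞} e^(-2·u) du].
With ∫ e^(-2·u) du = -e^(-2·u)/2 + C, the region integral is 1/2 - e^(-53/50)/2 and the full one is 1/2.
Evaluating gives P = 0.6535.

P ≈ 0.654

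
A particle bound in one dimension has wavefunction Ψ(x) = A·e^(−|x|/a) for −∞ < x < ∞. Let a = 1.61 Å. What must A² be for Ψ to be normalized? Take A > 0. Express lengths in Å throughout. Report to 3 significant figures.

A^2 ≈ 0.621 Å^(-1)

The normalization condition is ∫|Ψ|² dx = 1 from −∞ to ∞.
Using ∫₀^∞ xⁿ e^(−αx) dx = n!/αⁿ⁺¹, the integral (without the A² prefactor) comes out to a.
Hence A² = 1/[a].
Plugging in a = 1.61 yields A = 0.7881.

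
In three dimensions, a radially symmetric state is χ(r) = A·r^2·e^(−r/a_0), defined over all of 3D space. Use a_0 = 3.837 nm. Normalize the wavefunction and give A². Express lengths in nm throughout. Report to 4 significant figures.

We need A² ∫|f|² 4πr² dr = 1, taking the integral from 0 to ∞.
(Spherical symmetry: dV = 4πr² dr.)
Using ∫₀^∞ rⁿ e^(−αr) dr = n!/αⁿ⁺¹, carrying out the integral gives A² · 45·π·a_0^7/2.
Setting this equal to 1 gives A² = 1/(45·π·a_0^7/2).
Plugging in a_0 = 3.837 yields A = 0.0010749.

A^2 ≈ 0.000001155 nm^(-7)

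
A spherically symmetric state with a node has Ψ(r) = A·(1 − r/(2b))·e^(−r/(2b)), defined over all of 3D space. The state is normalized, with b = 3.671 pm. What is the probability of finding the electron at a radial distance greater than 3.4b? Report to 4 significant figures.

P ≈ 0.8972

With dV = 4πr²dr, the probability is ∫|Ψ|² dV over r > 3.4b.
The full normalization integral is A²·[8·π·b^3] = 1, fixing A².
Substituting u = r/b, A², 4π and the length scale all cancel in the ratio: P = ∫_{3.4}^{∞} u^2·(1 - u/2)^2·e^(-u) du / ∫_{0}^{∞} u^2·(1 - u/2)^2·e^(-u) du.
With ∫ u^2·(1 - u/2)^2·e^(-u) du = -(u^4/4 + u^2 + 2·u + 2)·e^(-u) + C, the region integral is ≈ 1.79443 and the full one is 2.
This evaluates to P = 0.89721.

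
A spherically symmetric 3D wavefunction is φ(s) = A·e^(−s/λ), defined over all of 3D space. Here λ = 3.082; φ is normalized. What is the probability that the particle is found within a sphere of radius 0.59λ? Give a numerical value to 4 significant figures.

P ≈ 0.1162

P = ∫ |φ|² 4πs² ds over s ≤ 0.59λ.
Normalization gives A² = 1/(π·λ^3).
In terms of u = s/λ (A², 4π and the length scale all cancel between numerator and denominator), P = [∫_{0}^{0.59} u^2·e^(-2·u) du] / [∫_{0}^{∞} u^2·e^(-2·u) du].
Using ∫ u^2·e^(-2·u) du = -(2·u^2 + 2·u + 1)·e^(-2·u)/4, the numerator is ≈ 0.0290512 and the denominator is 1/4.
Taking the ratio yields P = 0.11620.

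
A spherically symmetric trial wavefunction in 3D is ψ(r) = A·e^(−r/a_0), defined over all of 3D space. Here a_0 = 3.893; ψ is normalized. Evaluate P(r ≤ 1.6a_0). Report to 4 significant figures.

With dV = 4πr²dr, the probability is ∫|ψ|² dV over r ≤ 1.6a_0.
The full normalization integral is A²·[π·a_0^3] = 1, fixing A².
In terms of u = r/a_0 (A², 4π and the length scale all cancel between numerator and denominator), P = [∫_{0}^{1.6} u^2·e^(-2·u) du] / [∫_{0}^{∞} u^2·e^(-2·u) du].
An antiderivative of u^2·e^(-2·u) is -(2·u^2 + 2·u + 1)·e^(-2·u)/4; evaluating from 0 to 1.6 gives 1/4 - 233·e^(-16/5)/100, while the full integral is 1/4.
The region integral divided by the full integral gives P = 0.62010.

P ≈ 0.6201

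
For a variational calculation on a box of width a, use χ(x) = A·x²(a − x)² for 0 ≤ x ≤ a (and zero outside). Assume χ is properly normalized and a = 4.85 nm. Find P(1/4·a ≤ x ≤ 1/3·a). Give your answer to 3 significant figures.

P = ∫_{1/4·a}^{1/3·a} |χ(x)|² dx.
Since A² = 1/(a^9/630), this is the region integral divided by the full normalization integral.
In terms of u = x/a (A² and the length scale cancel between numerator and denominator), P = [∫_{1/4}^{1/3} u^4·(1 - u)^4 du] / [∫_{0}^{1} u^4·(1 - u)^4 du].
With ∫ u^4·(1 - u)^4 du = u^5·(70·u^4 - 315·u^3 + 540·u^2 - 420·u + 126)/630 + C, the region integral is ≈ 0.00015225 and the full one is 1/630.
The result is P = 0.09592.

P ≈ 0.0959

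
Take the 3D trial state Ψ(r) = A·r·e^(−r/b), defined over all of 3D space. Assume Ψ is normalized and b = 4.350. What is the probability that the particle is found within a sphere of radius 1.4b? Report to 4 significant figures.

Integrate the radial probability density 4πr²|Ψ|² over r ≤ 1.4b.
A² is fixed by ∫₀^∞ 4πr²|Ψ|² dr = 1, i.e. A² = (3·π·b^5)^(−1).
Substituting u = r/b, A², 4π and the length scale all cancel in the ratio: P = ∫_{0}^{1.4} u^4·e^(-2·u) du / ∫_{0}^{∞} u^4·e^(-2·u) du.
An antiderivative of u^4·e^(-2·u) is -(u^4/2 + u^3 + 3·u^2/2 + 3·u/2 + 3/4)·e^(-2·u); evaluating from 0 to 1.4 gives ≈ 0.114243, while the full integral is 3/4.
The region integral divided by the full integral gives P = 0.15232.

P ≈ 0.1523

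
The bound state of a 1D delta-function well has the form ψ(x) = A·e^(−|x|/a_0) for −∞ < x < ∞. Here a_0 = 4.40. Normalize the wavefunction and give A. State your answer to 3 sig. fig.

We need A² ∫|f|² dx = 1, taking the integral from −∞ to ∞.
Carrying out the integral gives A² · a_0.
So A² = (a_0)^(−1).
Substituting a_0 = 4.40 gives A² = 0.2273, so A = 0.4767.

A ≈ 0.477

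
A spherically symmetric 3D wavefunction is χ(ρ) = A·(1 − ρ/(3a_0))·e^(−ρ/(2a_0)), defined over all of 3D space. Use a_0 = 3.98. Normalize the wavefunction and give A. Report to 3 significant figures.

Require ∫ |χ|² 4πρ² dρ = 1 over the whole domain.
The integral (without the A² prefactor) comes out to 8·π·a_0^3/3.
Setting this equal to 1 gives A² = 1/(8·π·a_0^3/3).
With a_0 = 3.98: A² = 0.001893 and A = 0.04351.

A ≈ 0.0435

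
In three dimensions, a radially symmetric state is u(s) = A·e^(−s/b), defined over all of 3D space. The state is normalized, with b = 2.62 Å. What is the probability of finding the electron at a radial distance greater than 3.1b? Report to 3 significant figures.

P ≈ 0.0536

Integrate the radial probability density 4πs²|u|² over s > 3.1b.
A² is fixed by ∫₀^∞ 4πs²|u|² ds = 1, i.e. A² = (π·b^3)^(−1).
Let t = s/b; then A², 4π and the length scale all cancel, so P = ∫_{3.1}^{∞} t^2·e^(-2·t) dt ÷ ∫_{0}^{∞} t^2·e^(-2·t) dt.
An antiderivative of t^2·e^(-2·t) is -(2·t^2 + 2·t + 1)·e^(-2·t)/4; evaluating from 3.1 to ∞ gives 1321·e^(-31/5)/200, while the full integral is 1/4.
This evaluates to P = 0.05362.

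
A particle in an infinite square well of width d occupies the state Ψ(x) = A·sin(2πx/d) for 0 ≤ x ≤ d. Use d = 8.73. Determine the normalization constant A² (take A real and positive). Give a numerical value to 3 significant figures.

A^2 ≈ 0.229

We need A² ∫|f|² dx = 1, taking the integral from 0 to d.
With ∫₀^d sin²(nπx/d) dx = d/2, carrying out the integral gives A² · d/2.
Hence A² = 1/[d/2].
Substituting d = 8.73 gives A² = 0.2291, so A = 0.4786.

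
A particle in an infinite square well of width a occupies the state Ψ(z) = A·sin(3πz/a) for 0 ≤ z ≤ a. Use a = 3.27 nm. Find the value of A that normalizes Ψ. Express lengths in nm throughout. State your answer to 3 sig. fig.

A ≈ 0.782 nm^(-1/2)

Normalization requires ∫|Ψ|² dz = 1, integrated from 0 to a.
Using sin²θ = (1 − cos 2θ)/2, ∫|Ψ|² dz = A²·(a/2).
Hence A² = 1/[a/2].
Plugging in a = 3.27 yields A = 0.7821.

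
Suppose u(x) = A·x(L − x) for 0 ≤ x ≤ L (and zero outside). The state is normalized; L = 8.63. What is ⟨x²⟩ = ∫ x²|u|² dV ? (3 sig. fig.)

The expectation value is the |u|²-weighted average of x^2: ∫ x^2|u|² dx.
Since the A² factors cancel between numerator and denominator, ⟨x²⟩ = 2·L^2/7.
Putting L = 8.63 gives 21.28.

⟨x^2⟩ ≈ 21.3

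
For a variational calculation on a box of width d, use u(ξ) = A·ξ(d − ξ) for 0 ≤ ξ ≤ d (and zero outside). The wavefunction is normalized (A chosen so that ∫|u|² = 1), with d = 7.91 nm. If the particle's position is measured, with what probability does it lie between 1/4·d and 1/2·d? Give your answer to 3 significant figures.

|u|² is the probability density, so P = ∫_{1/4·d}^{1/2·d} |u|² dξ.
The normalization integral ∫|u|²dξ over the whole domain equals d^5/30·A², and A² cancels in the ratio.
Let t = ξ/d; then A² and the length scale cancel, so P = ∫_{1/4}^{1/2} t^2·(1 - t)^2 dt ÷ ∫_{0}^{1} t^2·(1 - t)^2 dt.
With ∫ t^2·(1 - t)^2 dt = t^3·(6·t^2 - 15·t + 10)/30 + C, the region integral is ≈ 0.013216 and the full one is 1/30.
This works out to P = 203/512.

P ≈ 0.396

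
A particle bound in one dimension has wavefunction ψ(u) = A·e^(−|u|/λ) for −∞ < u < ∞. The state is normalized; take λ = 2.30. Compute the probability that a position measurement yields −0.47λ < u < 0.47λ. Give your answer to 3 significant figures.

The probability is P = ∫ |ψ|² du over [−0.47λ, 0.47λ].
The normalization integral ∫|ψ|²du over the whole domain equals λ·A², and A² cancels in the ratio.
By symmetry take twice the u ≥ 0 contribution in numerator and denominator; the 2's cancel. Substituting t = u/λ, A² and the length scale cancel in the ratio: P = ∫_{0}^{0.47} e^(-2·t) dt / ∫_{0}^{∞} e^(-2·t) dt.
Using ∫ e^(-2·t) dt = -e^(-2·t)/2, the numerator is 1/2 - e^(-47/50)/2 and the denominator is 1/2.
Taking the ratio, P = 0.6094.

P ≈ 0.609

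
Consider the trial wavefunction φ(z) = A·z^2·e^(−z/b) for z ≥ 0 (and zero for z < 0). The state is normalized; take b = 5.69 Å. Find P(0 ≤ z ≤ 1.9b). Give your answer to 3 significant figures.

P ≈ 0.332

|φ|² is the probability density, so P = ∫_{0}^{1.9b} |φ|² dz.
Since A² = 1/(3·b^5/4), this is the region integral divided by the full normalization integral.
Let u = z/b; then A² and the length scale cancel, so P = ∫_{0}^{1.9} u^4·e^(-2·u) du ÷ ∫_{0}^{∞} u^4·e^(-2·u) du.
With ∫ u^4·e^(-2·u) du = -(u^4/2 + u^3 + 3·u^2/2 + 3·u/2 + 3/4)·e^(-2·u) + C, the region integral is ≈ 0.24912 and the full one is 3/4.
This works out to P = 0.3322.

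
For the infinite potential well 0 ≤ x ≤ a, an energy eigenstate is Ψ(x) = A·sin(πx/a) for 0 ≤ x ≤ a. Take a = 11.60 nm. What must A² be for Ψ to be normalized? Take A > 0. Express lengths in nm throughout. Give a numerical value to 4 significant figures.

The normalization condition is ∫|Ψ|² dx = 1 from 0 to a.
Using sin²θ = (1 − cos 2θ)/2, carrying out the integral gives A² · a/2.
With a = 11.60: A² = 0.17241 and A = 0.41523.

A^2 ≈ 0.1724 nm^(-1)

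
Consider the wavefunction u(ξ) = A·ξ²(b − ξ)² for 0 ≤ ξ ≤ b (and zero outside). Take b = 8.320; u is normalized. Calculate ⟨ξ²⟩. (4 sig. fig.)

By definition ⟨ξ²⟩ = ∫ ξ^2 |u(ξ)|² dξ.
Since the A² factors cancel between numerator and denominator, ⟨ξ²⟩ = 3·b^2/11.
Putting b = 8.320 gives 18.879.

⟨ξ^2⟩ ≈ 18.88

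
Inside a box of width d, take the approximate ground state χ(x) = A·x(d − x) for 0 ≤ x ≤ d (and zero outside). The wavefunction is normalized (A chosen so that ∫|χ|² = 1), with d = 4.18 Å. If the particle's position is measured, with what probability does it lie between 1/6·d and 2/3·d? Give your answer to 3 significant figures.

The probability is P = ∫ |χ|² dx over [1/6·d, 2/3·d].
Since A² = 1/(d^5/30), this is the region integral divided by the full normalization integral.
In terms of u = x/d (A² and the length scale cancel between numerator and denominator), P = [∫_{1/6}^{2/3} u^2·(1 - u)^2 du] / [∫_{0}^{1} u^2·(1 - u)^2 du].
With ∫ u^2·(1 - u)^2 du = u^3·(6·u^2 - 15·u + 10)/30 + C, the region integral is 163/6480 and the full one is 1/30.
This works out to P = 163/216.

P ≈ 0.755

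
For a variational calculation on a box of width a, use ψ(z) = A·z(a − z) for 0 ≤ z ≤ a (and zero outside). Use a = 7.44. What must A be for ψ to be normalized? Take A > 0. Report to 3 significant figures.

A ≈ 0.0363

The normalization condition is ∫|ψ|² dz = 1 from 0 to a.
Expanding the polynomial and integrating term by term, ∫|ψ|² dz = A²·(a^5/30).
Hence A² = 1/[a^5/30].
With a = 7.44: A² = 0.001316 and A = 0.03628.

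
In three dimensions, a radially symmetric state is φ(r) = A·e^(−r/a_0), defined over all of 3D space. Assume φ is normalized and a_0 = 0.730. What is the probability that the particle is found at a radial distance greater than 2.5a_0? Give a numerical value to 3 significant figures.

P ≈ 0.125

Integrate the radial probability density 4πr²|φ|² over r > 2.5a_0.
Normalization gives A² = 1/(π·a_0^3).
Let u = r/a_0; then A², 4π and the length scale all cancel, so P = ∫_{2.5}^{∞} u^2·e^(-2·u) du ÷ ∫_{0}^{∞} u^2·e^(-2·u) du.
Using ∫ u^2·e^(-2·u) du = -(2·u^2 + 2·u + 1)·e^(-2·u)/4, the numerator is 37·e^(-5)/8 and the denominator is 1/4.
Taking the ratio yields P = 0.1247.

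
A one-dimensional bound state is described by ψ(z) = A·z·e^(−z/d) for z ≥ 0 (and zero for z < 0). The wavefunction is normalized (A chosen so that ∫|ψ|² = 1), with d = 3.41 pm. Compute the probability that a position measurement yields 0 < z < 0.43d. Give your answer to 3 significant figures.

P ≈ 0.0564

The probability is P = ∫ |ψ|² dz over [0, 0.43d].
Since A² = 1/(d^3/4), this is the region integral divided by the full normalization integral.
In terms of u = z/d (A² and the length scale cancel between numerator and denominator), P = [∫_{0}^{0.43} u^2·e^(-2·u) du] / [∫_{0}^{∞} u^2·e^(-2·u) du].
Using ∫ u^2·e^(-2·u) du = -(2·u^2 + 2·u + 1)·e^(-2·u)/4, the numerator is ≈ 0.014108 and the denominator is 1/4.
This works out to P = 0.05643.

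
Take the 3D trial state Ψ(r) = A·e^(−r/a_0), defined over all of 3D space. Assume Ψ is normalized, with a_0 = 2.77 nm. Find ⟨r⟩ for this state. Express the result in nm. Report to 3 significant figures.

⟨r⟩ = ∫ r |Ψ|² 4πr² dr over the full domain.
Since the A² factors cancel between numerator and denominator, ⟨r⟩ = 3·a_0/2.
Putting a_0 = 2.77 gives 4.155.

⟨r⟩ ≈ 4.16 nm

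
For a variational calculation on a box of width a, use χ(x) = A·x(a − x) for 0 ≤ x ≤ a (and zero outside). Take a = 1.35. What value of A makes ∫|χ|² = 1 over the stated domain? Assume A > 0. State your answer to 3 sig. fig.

A ≈ 2.59

Normalization requires ∫|χ|² dx = 1, integrated from 0 to a.
Carrying out the integral gives A² · a^5/30.
So A² = (a^5/30)^(−1).
Substituting a = 1.35 gives A² = 6.690, so A = 2.587.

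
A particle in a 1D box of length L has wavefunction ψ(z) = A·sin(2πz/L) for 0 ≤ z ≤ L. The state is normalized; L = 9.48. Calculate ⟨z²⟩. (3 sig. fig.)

⟨z²⟩ = ∫ z^2 |ψ|² dz over the full domain.
Since the A² factors cancel between numerator and denominator, ⟨z²⟩ = -L^2/(8·π^2) + L^2/3.
With L = 9.48, ⟨z^2⟩ = 28.82.

⟨z^2⟩ ≈ 28.8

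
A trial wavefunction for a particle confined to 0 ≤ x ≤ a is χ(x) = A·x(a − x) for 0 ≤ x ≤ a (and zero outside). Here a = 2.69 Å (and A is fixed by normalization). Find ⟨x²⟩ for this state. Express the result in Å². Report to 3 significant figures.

⟨x^2⟩ ≈ 2.07 Å^2

By definition ⟨x²⟩ = ∫ x^2 |χ(x)|² dx.
Since the A² factors cancel between numerator and denominator, ⟨x²⟩ = 2·a^2/7.
Putting a = 2.69 gives 2.067.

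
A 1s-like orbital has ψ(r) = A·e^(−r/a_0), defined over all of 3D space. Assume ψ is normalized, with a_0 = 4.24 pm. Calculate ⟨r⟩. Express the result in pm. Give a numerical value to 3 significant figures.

⟨r⟩ = ∫ r |ψ|² 4πr² dr over the full domain.
With ∫₀^∞ r^3 e^(−αr) dr = 3!/α^4, the ratio of the moment integral to the normalization integral gives ⟨r⟩ = 3·a_0/2.
Putting a_0 = 4.24 gives 6.360.

⟨r⟩ ≈ 6.36 pm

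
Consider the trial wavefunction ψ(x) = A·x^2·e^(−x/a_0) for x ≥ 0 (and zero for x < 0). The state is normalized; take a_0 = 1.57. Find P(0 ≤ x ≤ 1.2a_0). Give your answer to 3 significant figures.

P = ∫_{0}^{1.2a_0} |ψ(x)|² dx.
Since A² = 1/(3·a_0^5/4), this is the region integral divided by the full normalization integral.
Let u = x/a_0; then A² and the length scale cancel, so P = ∫_{0}^{1.2} u^4·e^(-2·u) du ÷ ∫_{0}^{∞} u^4·e^(-2·u) du.
An antiderivative of u^4·e^(-2·u) is -(u^4/2 + u^3 + 3·u^2/2 + 3·u/2 + 3/4)·e^(-2·u); evaluating from 0 to 1.2 gives ≈ 0.071901, while the full integral is 3/4.
Evaluating gives P = 0.09587.

P ≈ 0.0959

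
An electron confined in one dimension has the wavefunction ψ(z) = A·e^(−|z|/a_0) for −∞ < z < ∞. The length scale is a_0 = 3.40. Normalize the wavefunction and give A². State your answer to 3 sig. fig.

A^2 ≈ 0.294

We need A² ∫|f|² dz = 1, taking the integral from −∞ to ∞.
With ψ = A·e^(−|z|/a_0), the integral evaluates to A²·[a_0].
So A² = (a_0)^(−1).
Substituting a_0 = 3.40 gives A² = 0.2941, so A = 0.5423.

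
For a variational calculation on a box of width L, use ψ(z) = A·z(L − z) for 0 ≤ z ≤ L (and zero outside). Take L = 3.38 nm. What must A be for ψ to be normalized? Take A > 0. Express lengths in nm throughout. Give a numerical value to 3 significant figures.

A ≈ 0.261 nm^(-5/2)

We need A² ∫|f|² dz = 1, taking the integral from 0 to L.
Expanding the polynomial and integrating term by term, the integral (without the A² prefactor) comes out to L^5/30.
So A² = (L^5/30)^(−1).
Plugging in L = 3.38 yields A = 0.2608.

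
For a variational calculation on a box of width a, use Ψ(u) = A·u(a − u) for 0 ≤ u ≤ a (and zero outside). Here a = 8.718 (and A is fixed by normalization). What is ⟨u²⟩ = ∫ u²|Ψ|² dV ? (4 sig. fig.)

⟨u²⟩ = ∫ u^2 |Ψ|² du over the full domain.
Expanding the polynomial and integrating term by term, evaluating both integrals, ⟨u²⟩ = 2·a^2/7.
With a = 8.718, ⟨u^2⟩ = 21.715.

⟨u^2⟩ ≈ 21.72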